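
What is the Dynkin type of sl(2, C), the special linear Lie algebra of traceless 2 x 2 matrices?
This is sl(2), which has dimension 2^2 - 1 = 3 and rank 2 - 1 = 1 (a Cartan subalgebra is the diagonal traceless matrices). In the classification of classical Lie algebras, the special linear algebra sl(n+1) has type A_n; here n = 1, so the Dynkin diagram is a chain of 1 nodes with single edges (A_1). Hence the type is A_1.

type A_1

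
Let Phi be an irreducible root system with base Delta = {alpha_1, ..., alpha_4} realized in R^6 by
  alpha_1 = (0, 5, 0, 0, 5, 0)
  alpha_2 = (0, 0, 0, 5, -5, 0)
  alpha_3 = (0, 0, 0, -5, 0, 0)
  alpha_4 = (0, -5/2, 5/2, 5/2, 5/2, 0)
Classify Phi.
type F_4

Compute the Cartan integers a_ij = 2(alpha_i, alpha_j)/(alpha_j, alpha_j); the resulting 4x4 Cartan matrix is
[[2, -1, 0, 0], [-1, 2, -2, 0], [0, -1, 2, -1], [0, 0, -1, 2]].
The roots have two lengths (squared-length ratio 2:1); the short ones are alpha_{3,4}. The associated Dynkin diagram is a chain of 4 nodes with a double edge between the middle two (F_4), so the type is F_4.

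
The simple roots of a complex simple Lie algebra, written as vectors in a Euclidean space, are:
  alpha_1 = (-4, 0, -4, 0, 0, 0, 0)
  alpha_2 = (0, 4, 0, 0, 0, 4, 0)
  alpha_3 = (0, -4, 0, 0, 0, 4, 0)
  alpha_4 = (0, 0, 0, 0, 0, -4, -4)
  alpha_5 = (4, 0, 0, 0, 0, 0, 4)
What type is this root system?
D_5

Compute the Cartan integers a_ij = 2(alpha_i, alpha_j)/(alpha_j, alpha_j); the resulting 5x5 Cartan matrix is
[[2, 0, 0, 0, -1], [0, 2, 0, -1, 0], [0, 0, 2, -1, 0], [0, -1, -1, 2, -1], [-1, 0, 0, -1, 2]].
All simple roots have the same length, so the diagram is simply laced. The associated Dynkin diagram is a chain of 3 nodes with a fork of two nodes at one end (D_5), so the type is D_5 (the algebra so(10)).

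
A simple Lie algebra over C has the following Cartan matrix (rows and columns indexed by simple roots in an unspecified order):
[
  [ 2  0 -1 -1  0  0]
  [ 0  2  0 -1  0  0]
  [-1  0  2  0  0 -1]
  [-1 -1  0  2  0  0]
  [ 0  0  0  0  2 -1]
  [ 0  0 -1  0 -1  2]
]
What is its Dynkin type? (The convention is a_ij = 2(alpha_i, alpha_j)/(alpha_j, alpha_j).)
The matrix has rank 6 with 2's on the diagonal. Reading the off-diagonal entries as Dynkin edges (a single edge where a_ij = a_ji = -1; a double or triple edge where a_ij * a_ji = 2 or 3), the diagram is a chain of 6 nodes with single edges (A_6). One simple-root ordering that puts it in standard form is (alpha_2, alpha_4, alpha_1, alpha_3, alpha_6, alpha_5). So the algebra is type A_6, i.e. sl(7).

A_6 (sl(7))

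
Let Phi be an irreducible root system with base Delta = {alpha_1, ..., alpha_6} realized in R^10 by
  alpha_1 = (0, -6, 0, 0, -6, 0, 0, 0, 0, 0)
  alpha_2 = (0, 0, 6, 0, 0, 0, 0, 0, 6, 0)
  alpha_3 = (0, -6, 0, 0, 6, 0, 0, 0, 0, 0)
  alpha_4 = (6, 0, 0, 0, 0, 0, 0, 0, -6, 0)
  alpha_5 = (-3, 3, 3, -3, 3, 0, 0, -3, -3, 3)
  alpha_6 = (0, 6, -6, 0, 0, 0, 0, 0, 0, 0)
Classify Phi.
Compute the Cartan integers a_ij = 2(alpha_i, alpha_j)/(alpha_j, alpha_j); the resulting 6x6 Cartan matrix is
[[2, 0, 0, 0, -1, -1], [0, 2, 0, -1, 0, -1], [0, 0, 2, 0, 0, -1], [0, -1, 0, 2, 0, 0], [-1, 0, 0, 0, 2, 0], [-1, -1, -1, 0, 0, 2]].
All simple roots have the same length, so the diagram is simply laced. The associated Dynkin diagram is a chain of 5 nodes with one extra node attached to the third node from one end (E_6), so the type is E_6.

type E_6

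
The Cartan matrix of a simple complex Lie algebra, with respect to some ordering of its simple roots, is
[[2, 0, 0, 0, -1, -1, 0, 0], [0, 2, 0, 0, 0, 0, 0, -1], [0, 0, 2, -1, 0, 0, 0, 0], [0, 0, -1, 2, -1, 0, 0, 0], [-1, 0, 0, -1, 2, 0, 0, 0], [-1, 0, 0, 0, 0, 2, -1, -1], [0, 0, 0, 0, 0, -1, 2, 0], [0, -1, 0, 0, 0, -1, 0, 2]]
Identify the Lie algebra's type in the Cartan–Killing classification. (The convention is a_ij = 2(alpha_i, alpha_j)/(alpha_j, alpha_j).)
E_8

The matrix has rank 8 with 2's on the diagonal. Reading the off-diagonal entries as Dynkin edges (a single edge where a_ij = a_ji = -1; a double or triple edge where a_ij * a_ji = 2 or 3), the diagram is a chain of 7 nodes with one extra node attached to the third node from one end (E_8). One simple-root ordering that puts it in standard form is (alpha_2, alpha_7, alpha_8, alpha_6, alpha_1, alpha_5, alpha_4, alpha_3). So the algebra is type E_8.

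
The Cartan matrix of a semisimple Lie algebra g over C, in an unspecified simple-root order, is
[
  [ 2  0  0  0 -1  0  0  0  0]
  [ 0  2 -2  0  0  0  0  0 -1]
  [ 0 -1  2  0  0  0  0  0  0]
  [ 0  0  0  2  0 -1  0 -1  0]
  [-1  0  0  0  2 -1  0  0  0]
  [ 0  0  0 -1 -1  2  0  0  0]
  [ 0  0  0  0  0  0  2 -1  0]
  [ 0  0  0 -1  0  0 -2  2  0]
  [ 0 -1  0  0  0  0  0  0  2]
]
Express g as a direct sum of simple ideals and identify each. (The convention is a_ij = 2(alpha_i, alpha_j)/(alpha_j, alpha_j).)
The diagram associated to this matrix has two connected components: the simple roots {alpha_2, alpha_3, alpha_9} form a chain of 3 nodes with a double edge at one end; the terminal node there is the unique short simple root (B_3), and {alpha_1, alpha_4, alpha_5, alpha_6, alpha_7, alpha_8} form a chain of 6 nodes with a double edge at one end; the terminal node there is the unique short simple root (B_6). A semisimple Lie algebra decomposes uniquely as the direct sum of simple ideals, one per connected component of its Dynkin diagram, so g ≅ B_3 ⊕ B_6 (dimension 21 + 78 = 99).

B_3 (so(7)) + B_6 (so(13))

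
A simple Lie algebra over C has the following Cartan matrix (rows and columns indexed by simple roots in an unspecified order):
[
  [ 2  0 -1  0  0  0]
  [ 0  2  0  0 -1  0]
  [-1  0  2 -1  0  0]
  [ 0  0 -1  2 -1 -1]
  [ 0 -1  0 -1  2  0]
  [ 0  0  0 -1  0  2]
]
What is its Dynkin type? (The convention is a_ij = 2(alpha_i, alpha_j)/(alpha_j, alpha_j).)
type E_6

The matrix has rank 6 with 2's on the diagonal. Reading the off-diagonal entries as Dynkin edges (a single edge where a_ij = a_ji = -1; a double or triple edge where a_ij * a_ji = 2 or 3), the diagram is a chain of 5 nodes with one extra node attached to the third node from one end (E_6). One simple-root ordering that puts it in standard form is (alpha_1, alpha_6, alpha_3, alpha_4, alpha_5, alpha_2). So the algebra is type E_6.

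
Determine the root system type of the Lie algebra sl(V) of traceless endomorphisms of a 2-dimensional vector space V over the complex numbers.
This is sl(2), which has dimension 2^2 - 1 = 3 and rank 2 - 1 = 1 (a Cartan subalgebra is the diagonal traceless matrices). In the classification of classical Lie algebras, the special linear algebra sl(n+1) has type A_n; here n = 1, so the Dynkin diagram is a chain of 1 nodes with single edges (A_1). Hence the type is A_1.

A1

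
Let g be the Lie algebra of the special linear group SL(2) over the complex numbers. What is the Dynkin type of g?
A1

This is sl(2), which has dimension 2^2 - 1 = 3 and rank 2 - 1 = 1 (a Cartan subalgebra is the diagonal traceless matrices). In the classification of classical Lie algebras, the special linear algebra sl(n+1) has type A_n; here n = 1, so the Dynkin diagram is a chain of 1 nodes with single edges (A_1). Hence the type is A_1.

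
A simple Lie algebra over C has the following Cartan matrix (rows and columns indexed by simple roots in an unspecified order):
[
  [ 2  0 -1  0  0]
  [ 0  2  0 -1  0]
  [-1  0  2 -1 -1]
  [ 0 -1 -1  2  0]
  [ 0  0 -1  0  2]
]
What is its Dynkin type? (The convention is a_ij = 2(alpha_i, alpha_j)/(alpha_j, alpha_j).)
The matrix has rank 5 with 2's on the diagonal. Reading the off-diagonal entries as Dynkin edges (a single edge where a_ij = a_ji = -1; a double or triple edge where a_ij * a_ji = 2 or 3), the diagram is a chain of 3 nodes with a fork of two nodes at one end (D_5). One simple-root ordering that puts it in standard form is (alpha_2, alpha_4, alpha_3, alpha_5, alpha_1). So the algebra is type D_5, i.e. so(10).

type D_5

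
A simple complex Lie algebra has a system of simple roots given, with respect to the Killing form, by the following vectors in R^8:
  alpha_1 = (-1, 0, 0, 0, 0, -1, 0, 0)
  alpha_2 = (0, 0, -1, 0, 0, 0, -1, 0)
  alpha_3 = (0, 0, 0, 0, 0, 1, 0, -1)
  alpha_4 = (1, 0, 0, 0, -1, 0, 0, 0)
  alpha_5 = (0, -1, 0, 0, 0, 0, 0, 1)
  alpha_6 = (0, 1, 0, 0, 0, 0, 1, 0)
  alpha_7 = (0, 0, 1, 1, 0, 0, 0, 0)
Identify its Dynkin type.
type A_7

Compute the Cartan integers a_ij = 2(alpha_i, alpha_j)/(alpha_j, alpha_j); the resulting 7x7 Cartan matrix is
[[2, 0, -1, -1, 0, 0, 0], [0, 2, 0, 0, 0, -1, -1], [-1, 0, 2, 0, -1, 0, 0], [-1, 0, 0, 2, 0, 0, 0], [0, 0, -1, 0, 2, -1, 0], [0, -1, 0, 0, -1, 2, 0], [0, -1, 0, 0, 0, 0, 2]].
All simple roots have the same length, so the diagram is simply laced. The associated Dynkin diagram is a chain of 7 nodes with single edges (A_7), so the type is A_7 (the algebra sl(8)).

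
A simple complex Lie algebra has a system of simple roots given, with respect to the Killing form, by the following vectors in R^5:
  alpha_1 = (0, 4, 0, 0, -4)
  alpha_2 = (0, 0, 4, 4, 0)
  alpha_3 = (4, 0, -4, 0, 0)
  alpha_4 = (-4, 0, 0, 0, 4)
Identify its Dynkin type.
Compute the Cartan integers a_ij = 2(alpha_i, alpha_j)/(alpha_j, alpha_j); the resulting 4x4 Cartan matrix is
[[2, 0, 0, -1], [0, 2, -1, 0], [0, -1, 2, -1], [-1, 0, -1, 2]].
All simple roots have the same length, so the diagram is simply laced. The associated Dynkin diagram is a chain of 4 nodes with single edges (A_4), so the type is A_4 (the algebra sl(5)).

type A_4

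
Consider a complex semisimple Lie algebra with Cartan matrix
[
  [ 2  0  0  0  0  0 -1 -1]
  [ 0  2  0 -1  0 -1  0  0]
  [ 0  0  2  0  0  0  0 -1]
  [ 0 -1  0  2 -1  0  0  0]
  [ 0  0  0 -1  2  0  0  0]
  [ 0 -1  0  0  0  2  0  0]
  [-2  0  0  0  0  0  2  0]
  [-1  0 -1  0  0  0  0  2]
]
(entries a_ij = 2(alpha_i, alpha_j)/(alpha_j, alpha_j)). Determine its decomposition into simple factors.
The diagram associated to this matrix has two connected components: the simple roots {alpha_2, alpha_4, alpha_5, alpha_6} form a chain of 4 nodes with single edges (A_4), and {alpha_1, alpha_3, alpha_7, alpha_8} form a chain of 4 nodes with a double edge at one end; the terminal node there is the unique long simple root (C_4). A semisimple Lie algebra decomposes uniquely as the direct sum of simple ideals, one per connected component of its Dynkin diagram, so g ≅ A_4 ⊕ C_4 (dimension 24 + 36 = 60).

A_4 ⊕ C_4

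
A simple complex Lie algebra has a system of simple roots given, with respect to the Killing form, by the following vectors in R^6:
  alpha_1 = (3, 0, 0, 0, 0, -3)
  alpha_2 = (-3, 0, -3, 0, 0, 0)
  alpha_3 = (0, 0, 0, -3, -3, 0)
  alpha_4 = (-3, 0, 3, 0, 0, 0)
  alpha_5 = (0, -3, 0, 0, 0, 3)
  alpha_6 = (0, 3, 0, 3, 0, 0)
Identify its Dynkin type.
D6

Compute the Cartan integers a_ij = 2(alpha_i, alpha_j)/(alpha_j, alpha_j); the resulting 6x6 Cartan matrix is
[[2, -1, 0, -1, -1, 0], [-1, 2, 0, 0, 0, 0], [0, 0, 2, 0, 0, -1], [-1, 0, 0, 2, 0, 0], [-1, 0, 0, 0, 2, -1], [0, 0, -1, 0, -1, 2]].
All simple roots have the same length, so the diagram is simply laced. The associated Dynkin diagram is a chain of 4 nodes with a fork of two nodes at one end (D_6), so the type is D_6 (the algebra so(12)).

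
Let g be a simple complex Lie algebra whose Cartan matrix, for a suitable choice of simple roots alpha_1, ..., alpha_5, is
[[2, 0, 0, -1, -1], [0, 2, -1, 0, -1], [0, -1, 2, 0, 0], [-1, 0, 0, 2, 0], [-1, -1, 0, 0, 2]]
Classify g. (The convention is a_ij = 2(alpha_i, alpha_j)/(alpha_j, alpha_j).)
A5

The matrix has rank 5 with 2's on the diagonal. Reading the off-diagonal entries as Dynkin edges (a single edge where a_ij = a_ji = -1; a double or triple edge where a_ij * a_ji = 2 or 3), the diagram is a chain of 5 nodes with single edges (A_5). One simple-root ordering that puts it in standard form is (alpha_4, alpha_1, alpha_5, alpha_2, alpha_3). So the algebra is type A_5, i.e. sl(6).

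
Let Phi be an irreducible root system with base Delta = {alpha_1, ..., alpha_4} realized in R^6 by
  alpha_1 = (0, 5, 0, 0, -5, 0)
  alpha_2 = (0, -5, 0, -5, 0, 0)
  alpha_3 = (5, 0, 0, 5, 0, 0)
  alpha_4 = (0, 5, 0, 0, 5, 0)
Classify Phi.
D4

Compute the Cartan integers a_ij = 2(alpha_i, alpha_j)/(alpha_j, alpha_j); the resulting 4x4 Cartan matrix is
[[2, -1, 0, 0], [-1, 2, -1, -1], [0, -1, 2, 0], [0, -1, 0, 2]].
All simple roots have the same length, so the diagram is simply laced. The associated Dynkin diagram is a chain of 2 nodes with a fork of two nodes at one end (D_4), so the type is D_4 (the algebra so(8)).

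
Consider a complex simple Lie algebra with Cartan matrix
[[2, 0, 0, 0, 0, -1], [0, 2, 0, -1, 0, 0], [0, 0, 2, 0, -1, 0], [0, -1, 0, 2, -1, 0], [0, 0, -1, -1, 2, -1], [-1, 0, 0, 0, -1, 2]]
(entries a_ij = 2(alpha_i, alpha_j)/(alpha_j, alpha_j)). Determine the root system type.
The matrix has rank 6 with 2's on the diagonal. Reading the off-diagonal entries as Dynkin edges (a single edge where a_ij = a_ji = -1; a double or triple edge where a_ij * a_ji = 2 or 3), the diagram is a chain of 5 nodes with one extra node attached to the third node from one end (E_6). One simple-root ordering that puts it in standard form is (alpha_2, alpha_3, alpha_4, alpha_5, alpha_6, alpha_1). So the algebra is type E_6.

type E_6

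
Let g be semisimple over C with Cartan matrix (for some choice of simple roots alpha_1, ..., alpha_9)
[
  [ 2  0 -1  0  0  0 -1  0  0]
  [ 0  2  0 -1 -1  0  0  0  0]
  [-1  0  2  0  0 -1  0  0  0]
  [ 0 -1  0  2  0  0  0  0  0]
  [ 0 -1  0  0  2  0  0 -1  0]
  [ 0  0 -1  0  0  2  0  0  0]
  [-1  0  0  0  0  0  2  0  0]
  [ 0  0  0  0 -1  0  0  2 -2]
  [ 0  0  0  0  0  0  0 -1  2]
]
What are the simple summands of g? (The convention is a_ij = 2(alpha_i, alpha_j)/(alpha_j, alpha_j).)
A4 ⊕ B5

The diagram associated to this matrix has two connected components: the simple roots {alpha_1, alpha_3, alpha_6, alpha_7} form a chain of 4 nodes with single edges (A_4), and {alpha_2, alpha_4, alpha_5, alpha_8, alpha_9} form a chain of 5 nodes with a double edge at one end; the terminal node there is the unique short simple root (B_5). A semisimple Lie algebra decomposes uniquely as the direct sum of simple ideals, one per connected component of its Dynkin diagram, so g ≅ A_4 ⊕ B_5 (dimension 24 + 55 = 79).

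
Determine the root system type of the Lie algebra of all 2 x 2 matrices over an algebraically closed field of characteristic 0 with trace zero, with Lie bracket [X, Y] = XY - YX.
A_1

This is sl(2), which has dimension 2^2 - 1 = 3 and rank 2 - 1 = 1 (a Cartan subalgebra is the diagonal traceless matrices). In the classification of classical Lie algebras, the special linear algebra sl(n+1) has type A_n; here n = 1, so the Dynkin diagram is a chain of 1 nodes with single edges (A_1). Hence the type is A_1.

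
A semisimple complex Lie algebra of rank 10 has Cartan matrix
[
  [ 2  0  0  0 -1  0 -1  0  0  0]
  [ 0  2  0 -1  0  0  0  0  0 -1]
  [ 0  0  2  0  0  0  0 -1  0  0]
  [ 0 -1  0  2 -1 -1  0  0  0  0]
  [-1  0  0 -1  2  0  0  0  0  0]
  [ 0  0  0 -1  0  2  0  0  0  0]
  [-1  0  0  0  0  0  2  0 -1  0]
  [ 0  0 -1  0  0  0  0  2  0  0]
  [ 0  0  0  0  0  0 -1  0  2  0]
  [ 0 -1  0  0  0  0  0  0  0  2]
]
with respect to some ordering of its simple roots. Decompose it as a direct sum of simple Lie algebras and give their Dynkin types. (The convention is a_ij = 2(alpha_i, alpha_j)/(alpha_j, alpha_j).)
The diagram associated to this matrix has two connected components: the simple roots {alpha_3, alpha_8} form a chain of 2 nodes with single edges (A_2), and {alpha_1, alpha_2, alpha_4, alpha_5, alpha_6, alpha_7, alpha_9, alpha_10} form a chain of 7 nodes with one extra node attached to the third node from one end (E_8). A semisimple Lie algebra decomposes uniquely as the direct sum of simple ideals, one per connected component of its Dynkin diagram, so g ≅ A_2 ⊕ E_8 (dimension 8 + 248 = 256).

type A_2 + type E_8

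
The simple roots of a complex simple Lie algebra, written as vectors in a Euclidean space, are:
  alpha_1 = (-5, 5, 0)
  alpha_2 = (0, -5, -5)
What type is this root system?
Compute the Cartan integers a_ij = 2(alpha_i, alpha_j)/(alpha_j, alpha_j); the resulting 2x2 Cartan matrix is
[[2, -1], [-1, 2]].
All simple roots have the same length, so the diagram is simply laced. The associated Dynkin diagram is a chain of 2 nodes with single edges (A_2), so the type is A_2 (the algebra sl(3)).

A_2 (sl(3))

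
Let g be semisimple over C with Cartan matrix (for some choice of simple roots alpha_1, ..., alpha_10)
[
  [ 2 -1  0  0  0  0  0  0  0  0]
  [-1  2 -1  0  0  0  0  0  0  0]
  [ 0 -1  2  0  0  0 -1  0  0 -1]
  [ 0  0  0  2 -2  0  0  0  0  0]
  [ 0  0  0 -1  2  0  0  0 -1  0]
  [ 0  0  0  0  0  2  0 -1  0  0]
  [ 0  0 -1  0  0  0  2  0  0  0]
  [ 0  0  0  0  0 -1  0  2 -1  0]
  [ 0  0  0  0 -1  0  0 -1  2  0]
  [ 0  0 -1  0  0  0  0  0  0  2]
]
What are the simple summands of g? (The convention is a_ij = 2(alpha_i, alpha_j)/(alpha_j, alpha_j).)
The diagram associated to this matrix has two connected components: the simple roots {alpha_4, alpha_5, alpha_6, alpha_8, alpha_9} form a chain of 5 nodes with a double edge at one end; the terminal node there is the unique long simple root (C_5), and {alpha_1, alpha_2, alpha_3, alpha_7, alpha_10} form a chain of 3 nodes with a fork of two nodes at one end (D_5). A semisimple Lie algebra decomposes uniquely as the direct sum of simple ideals, one per connected component of its Dynkin diagram, so g ≅ C_5 ⊕ D_5 (dimension 55 + 45 = 100).

type C_5 + type D_5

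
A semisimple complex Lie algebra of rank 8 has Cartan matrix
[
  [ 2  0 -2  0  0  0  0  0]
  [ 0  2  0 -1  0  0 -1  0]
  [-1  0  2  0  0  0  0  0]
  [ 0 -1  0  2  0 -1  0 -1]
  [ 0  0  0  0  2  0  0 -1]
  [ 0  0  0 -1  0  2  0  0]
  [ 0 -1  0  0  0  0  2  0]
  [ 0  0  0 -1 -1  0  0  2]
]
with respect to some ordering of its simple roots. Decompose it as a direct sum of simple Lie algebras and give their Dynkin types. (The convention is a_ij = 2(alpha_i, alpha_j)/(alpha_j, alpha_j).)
The diagram associated to this matrix has two connected components: the simple roots {alpha_1, alpha_3} form a chain of 2 nodes with a double edge at one end; the terminal node there is the unique short simple root (B_2), and {alpha_2, alpha_4, alpha_5, alpha_6, alpha_7, alpha_8} form a chain of 5 nodes with one extra node attached to the third node from one end (E_6). A semisimple Lie algebra decomposes uniquely as the direct sum of simple ideals, one per connected component of its Dynkin diagram, so g ≅ B_2 ⊕ E_6 (dimension 10 + 78 = 88).

B_2 (so(5)) + E_6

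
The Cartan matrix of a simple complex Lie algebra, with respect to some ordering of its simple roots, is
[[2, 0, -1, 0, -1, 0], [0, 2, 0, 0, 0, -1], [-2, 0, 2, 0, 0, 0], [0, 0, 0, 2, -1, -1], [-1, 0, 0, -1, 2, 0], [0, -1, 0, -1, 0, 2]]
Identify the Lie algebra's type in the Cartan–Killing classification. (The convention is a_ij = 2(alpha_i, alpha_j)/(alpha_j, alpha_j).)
C_6

The matrix has rank 6 with 2's on the diagonal. Reading the off-diagonal entries as Dynkin edges (a single edge where a_ij = a_ji = -1; a double or triple edge where a_ij * a_ji = 2 or 3), the diagram is a chain of 6 nodes with a double edge at one end; the terminal node there is the unique long simple root (C_6). One simple-root ordering that puts it in standard form is (alpha_2, alpha_6, alpha_4, alpha_5, alpha_1, alpha_3). So the algebra is type C_6, i.e. sp(12).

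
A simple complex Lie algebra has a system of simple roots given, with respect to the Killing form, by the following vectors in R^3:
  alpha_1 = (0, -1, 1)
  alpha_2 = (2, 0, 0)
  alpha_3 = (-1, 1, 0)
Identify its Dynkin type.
Compute the Cartan integers a_ij = 2(alpha_i, alpha_j)/(alpha_j, alpha_j); the resulting 3x3 Cartan matrix is
[[2, 0, -1], [0, 2, -2], [-1, -1, 2]].
The roots have two lengths (squared-length ratio 2:1); the short ones are alpha_{1,3}. The associated Dynkin diagram is a chain of 3 nodes with a double edge at one end; the terminal node there is the unique long simple root (C_3), so the type is C_3 (the algebra sp(6)).

type C_3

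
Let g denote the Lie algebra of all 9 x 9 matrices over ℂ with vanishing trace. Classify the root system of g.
A_8 (sl(9))

This is sl(9), which has dimension 9^2 - 1 = 80 and rank 9 - 1 = 8 (a Cartan subalgebra is the diagonal traceless matrices). In the classification of classical Lie algebras, the special linear algebra sl(n+1) has type A_n; here n = 8, so the Dynkin diagram is a chain of 8 nodes with single edges (A_8). Hence the type is A_8.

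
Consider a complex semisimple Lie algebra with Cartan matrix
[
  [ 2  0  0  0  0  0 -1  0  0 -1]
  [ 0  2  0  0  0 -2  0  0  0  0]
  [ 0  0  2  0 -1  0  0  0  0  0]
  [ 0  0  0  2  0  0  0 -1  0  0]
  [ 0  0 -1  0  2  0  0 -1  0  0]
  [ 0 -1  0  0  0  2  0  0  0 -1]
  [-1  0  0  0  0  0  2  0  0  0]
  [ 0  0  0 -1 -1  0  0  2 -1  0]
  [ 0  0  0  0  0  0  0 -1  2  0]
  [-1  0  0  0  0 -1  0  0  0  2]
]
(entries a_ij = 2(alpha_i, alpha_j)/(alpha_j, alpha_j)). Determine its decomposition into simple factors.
The diagram associated to this matrix has two connected components: the simple roots {alpha_1, alpha_2, alpha_6, alpha_7, alpha_10} form a chain of 5 nodes with a double edge at one end; the terminal node there is the unique long simple root (C_5), and {alpha_3, alpha_4, alpha_5, alpha_8, alpha_9} form a chain of 3 nodes with a fork of two nodes at one end (D_5). A semisimple Lie algebra decomposes uniquely as the direct sum of simple ideals, one per connected component of its Dynkin diagram, so g ≅ C_5 ⊕ D_5 (dimension 55 + 45 = 100).

type C_5 + type D_5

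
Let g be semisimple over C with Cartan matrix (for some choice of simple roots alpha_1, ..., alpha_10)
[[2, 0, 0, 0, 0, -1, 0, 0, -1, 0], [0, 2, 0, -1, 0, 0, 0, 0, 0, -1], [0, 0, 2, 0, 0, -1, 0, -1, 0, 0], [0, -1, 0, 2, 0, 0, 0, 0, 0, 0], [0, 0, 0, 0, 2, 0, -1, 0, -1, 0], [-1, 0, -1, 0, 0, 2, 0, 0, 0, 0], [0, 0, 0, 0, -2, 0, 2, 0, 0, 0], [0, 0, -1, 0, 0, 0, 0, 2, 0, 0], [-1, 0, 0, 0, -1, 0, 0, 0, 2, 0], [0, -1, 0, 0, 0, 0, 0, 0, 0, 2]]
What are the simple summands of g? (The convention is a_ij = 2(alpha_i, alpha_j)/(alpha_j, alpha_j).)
The diagram associated to this matrix has two connected components: the simple roots {alpha_2, alpha_4, alpha_10} form a chain of 3 nodes with single edges (A_3), and {alpha_1, alpha_3, alpha_5, alpha_6, alpha_7, alpha_8, alpha_9} form a chain of 7 nodes with a double edge at one end; the terminal node there is the unique long simple root (C_7). A semisimple Lie algebra decomposes uniquely as the direct sum of simple ideals, one per connected component of its Dynkin diagram, so g ≅ A_3 ⊕ C_7 (dimension 15 + 105 = 120).

A_3 ⊕ C_7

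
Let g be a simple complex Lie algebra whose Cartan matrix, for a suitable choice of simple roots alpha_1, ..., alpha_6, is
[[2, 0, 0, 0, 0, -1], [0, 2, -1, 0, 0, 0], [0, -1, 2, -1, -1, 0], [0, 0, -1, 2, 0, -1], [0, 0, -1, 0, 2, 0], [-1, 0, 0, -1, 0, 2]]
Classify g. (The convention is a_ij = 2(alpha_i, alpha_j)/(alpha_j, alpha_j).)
D6

The matrix has rank 6 with 2's on the diagonal. Reading the off-diagonal entries as Dynkin edges (a single edge where a_ij = a_ji = -1; a double or triple edge where a_ij * a_ji = 2 or 3), the diagram is a chain of 4 nodes with a fork of two nodes at one end (D_6). One simple-root ordering that puts it in standard form is (alpha_1, alpha_6, alpha_4, alpha_3, alpha_5, alpha_2). So the algebra is type D_6, i.e. so(12).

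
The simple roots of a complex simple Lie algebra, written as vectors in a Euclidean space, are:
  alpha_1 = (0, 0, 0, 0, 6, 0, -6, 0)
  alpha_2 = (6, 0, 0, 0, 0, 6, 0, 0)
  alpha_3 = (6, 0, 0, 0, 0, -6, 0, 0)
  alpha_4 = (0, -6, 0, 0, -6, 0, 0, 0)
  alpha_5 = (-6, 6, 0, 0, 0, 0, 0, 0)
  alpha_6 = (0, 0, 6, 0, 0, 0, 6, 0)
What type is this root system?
D_6

Compute the Cartan integers a_ij = 2(alpha_i, alpha_j)/(alpha_j, alpha_j); the resulting 6x6 Cartan matrix is
[[2, 0, 0, -1, 0, -1], [0, 2, 0, 0, -1, 0], [0, 0, 2, 0, -1, 0], [-1, 0, 0, 2, -1, 0], [0, -1, -1, -1, 2, 0], [-1, 0, 0, 0, 0, 2]].
All simple roots have the same length, so the diagram is simply laced. The associated Dynkin diagram is a chain of 4 nodes with a fork of two nodes at one end (D_6), so the type is D_6 (the algebra so(12)).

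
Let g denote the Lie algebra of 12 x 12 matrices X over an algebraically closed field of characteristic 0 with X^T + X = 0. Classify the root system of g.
This is so(12) with 12 even, which has dimension 12(12-1)/2 = 66 and rank 12/2 = 6. In the classification of classical Lie algebras, the orthogonal algebra so(2n) in an even number of variables has type D_n; here n = 6, so the Dynkin diagram is a chain of 4 nodes with a fork of two nodes at one end (D_6). Hence the type is D_6.

D_6 (so(12))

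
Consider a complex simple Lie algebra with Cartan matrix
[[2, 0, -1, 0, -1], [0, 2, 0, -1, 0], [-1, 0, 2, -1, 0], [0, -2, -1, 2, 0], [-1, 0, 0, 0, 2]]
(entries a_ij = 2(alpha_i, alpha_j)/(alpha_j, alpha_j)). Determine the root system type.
type B_5

The matrix has rank 5 with 2's on the diagonal. Reading the off-diagonal entries as Dynkin edges (a single edge where a_ij = a_ji = -1; a double or triple edge where a_ij * a_ji = 2 or 3), the diagram is a chain of 5 nodes with a double edge at one end; the terminal node there is the unique short simple root (B_5). One simple-root ordering that puts it in standard form is (alpha_5, alpha_1, alpha_3, alpha_4, alpha_2). So the algebra is type B_5, i.e. so(11).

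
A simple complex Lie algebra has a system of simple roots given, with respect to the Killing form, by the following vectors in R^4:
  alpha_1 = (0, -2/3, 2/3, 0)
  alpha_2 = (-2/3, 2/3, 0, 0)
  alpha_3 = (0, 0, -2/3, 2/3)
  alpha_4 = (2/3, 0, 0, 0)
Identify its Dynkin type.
B_4

Compute the Cartan integers a_ij = 2(alpha_i, alpha_j)/(alpha_j, alpha_j); the resulting 4x4 Cartan matrix is
[[2, -1, -1, 0], [-1, 2, 0, -2], [-1, 0, 2, 0], [0, -1, 0, 2]].
The roots have two lengths (squared-length ratio 2:1); the short ones are alpha_{4}. The associated Dynkin diagram is a chain of 4 nodes with a double edge at one end; the terminal node there is the unique short simple root (B_4), so the type is B_4 (the algebra so(9)).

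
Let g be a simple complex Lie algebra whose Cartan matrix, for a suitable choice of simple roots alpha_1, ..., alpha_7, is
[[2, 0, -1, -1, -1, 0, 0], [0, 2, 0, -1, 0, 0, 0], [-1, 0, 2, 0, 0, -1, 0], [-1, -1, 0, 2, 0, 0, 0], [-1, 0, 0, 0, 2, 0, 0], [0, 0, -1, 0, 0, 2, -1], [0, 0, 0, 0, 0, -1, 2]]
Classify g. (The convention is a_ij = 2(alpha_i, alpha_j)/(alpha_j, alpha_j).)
The matrix has rank 7 with 2's on the diagonal. Reading the off-diagonal entries as Dynkin edges (a single edge where a_ij = a_ji = -1; a double or triple edge where a_ij * a_ji = 2 or 3), the diagram is a chain of 6 nodes with one extra node attached to the third node from one end (E_7). One simple-root ordering that puts it in standard form is (alpha_2, alpha_5, alpha_4, alpha_1, alpha_3, alpha_6, alpha_7). So the algebra is type E_7.

type E_7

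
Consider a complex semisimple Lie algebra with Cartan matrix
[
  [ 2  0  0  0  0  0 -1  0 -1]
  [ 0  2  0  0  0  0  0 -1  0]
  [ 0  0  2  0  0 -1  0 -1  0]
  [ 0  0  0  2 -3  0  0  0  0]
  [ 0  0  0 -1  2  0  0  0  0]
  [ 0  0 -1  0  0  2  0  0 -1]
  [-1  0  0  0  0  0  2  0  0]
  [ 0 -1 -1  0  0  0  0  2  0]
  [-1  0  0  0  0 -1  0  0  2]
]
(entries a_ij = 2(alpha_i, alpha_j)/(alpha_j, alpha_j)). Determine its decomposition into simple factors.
A_7 ⊕ G_2

The diagram associated to this matrix has two connected components: the simple roots {alpha_1, alpha_2, alpha_3, alpha_6, alpha_7, alpha_8, alpha_9} form a chain of 7 nodes with single edges (A_7), and {alpha_4, alpha_5} form two nodes joined by a triple edge (G_2). A semisimple Lie algebra decomposes uniquely as the direct sum of simple ideals, one per connected component of its Dynkin diagram, so g ≅ A_7 ⊕ G_2 (dimension 63 + 14 = 77).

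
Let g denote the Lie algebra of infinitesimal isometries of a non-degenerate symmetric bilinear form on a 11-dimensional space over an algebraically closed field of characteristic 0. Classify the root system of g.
This is so(11) with 11 odd, which has dimension 11(11-1)/2 = 55 and rank (11-1)/2 = 5. In the classification of classical Lie algebras, the orthogonal algebra so(2n+1) in an odd number of variables has type B_n; here n = 5, so the Dynkin diagram is a chain of 5 nodes with a double edge at one end; the terminal node there is the unique short simple root (B_5). Hence the type is B_5.

B_5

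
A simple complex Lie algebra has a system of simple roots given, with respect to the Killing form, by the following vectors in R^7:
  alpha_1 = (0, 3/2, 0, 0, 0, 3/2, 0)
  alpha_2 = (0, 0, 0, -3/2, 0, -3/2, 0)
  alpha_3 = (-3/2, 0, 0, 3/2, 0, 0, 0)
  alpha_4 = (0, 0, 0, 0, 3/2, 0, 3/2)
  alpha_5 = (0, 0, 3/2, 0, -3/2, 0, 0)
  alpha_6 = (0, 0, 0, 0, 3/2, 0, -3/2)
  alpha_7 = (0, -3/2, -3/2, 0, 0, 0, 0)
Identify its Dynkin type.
Compute the Cartan integers a_ij = 2(alpha_i, alpha_j)/(alpha_j, alpha_j); the resulting 7x7 Cartan matrix is
[[2, -1, 0, 0, 0, 0, -1], [-1, 2, -1, 0, 0, 0, 0], [0, -1, 2, 0, 0, 0, 0], [0, 0, 0, 2, -1, 0, 0], [0, 0, 0, -1, 2, -1, -1], [0, 0, 0, 0, -1, 2, 0], [-1, 0, 0, 0, -1, 0, 2]].
All simple roots have the same length, so the diagram is simply laced. The associated Dynkin diagram is a chain of 5 nodes with a fork of two nodes at one end (D_7), so the type is D_7 (the algebra so(14)).

D7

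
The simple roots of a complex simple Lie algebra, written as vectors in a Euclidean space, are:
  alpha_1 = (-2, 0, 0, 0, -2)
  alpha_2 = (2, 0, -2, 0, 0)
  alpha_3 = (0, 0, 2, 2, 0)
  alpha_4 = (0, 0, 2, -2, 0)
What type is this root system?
Compute the Cartan integers a_ij = 2(alpha_i, alpha_j)/(alpha_j, alpha_j); the resulting 4x4 Cartan matrix is
[[2, -1, 0, 0], [-1, 2, -1, -1], [0, -1, 2, 0], [0, -1, 0, 2]].
All simple roots have the same length, so the diagram is simply laced. The associated Dynkin diagram is a chain of 2 nodes with a fork of two nodes at one end (D_4), so the type is D_4 (the algebra so(8)).

D_4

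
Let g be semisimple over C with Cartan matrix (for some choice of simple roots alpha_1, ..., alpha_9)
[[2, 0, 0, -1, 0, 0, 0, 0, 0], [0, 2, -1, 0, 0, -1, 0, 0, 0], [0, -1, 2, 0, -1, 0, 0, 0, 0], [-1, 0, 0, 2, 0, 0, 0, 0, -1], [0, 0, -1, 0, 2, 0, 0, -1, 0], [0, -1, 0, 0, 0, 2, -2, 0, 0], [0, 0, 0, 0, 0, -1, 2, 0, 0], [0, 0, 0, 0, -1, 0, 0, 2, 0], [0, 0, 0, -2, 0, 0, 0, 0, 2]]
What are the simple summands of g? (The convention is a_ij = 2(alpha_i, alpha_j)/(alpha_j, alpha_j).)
The diagram associated to this matrix has two connected components: the simple roots {alpha_2, alpha_3, alpha_5, alpha_6, alpha_7, alpha_8} form a chain of 6 nodes with a double edge at one end; the terminal node there is the unique short simple root (B_6), and {alpha_1, alpha_4, alpha_9} form a chain of 3 nodes with a double edge at one end; the terminal node there is the unique long simple root (C_3). A semisimple Lie algebra decomposes uniquely as the direct sum of simple ideals, one per connected component of its Dynkin diagram, so g ≅ B_6 ⊕ C_3 (dimension 78 + 21 = 99).

B_6 + C_3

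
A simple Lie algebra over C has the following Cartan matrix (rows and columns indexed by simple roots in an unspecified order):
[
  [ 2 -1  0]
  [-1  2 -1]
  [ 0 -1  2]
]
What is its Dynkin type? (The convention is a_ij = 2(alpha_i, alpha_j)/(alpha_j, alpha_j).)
The matrix has rank 3 with 2's on the diagonal. Reading the off-diagonal entries as Dynkin edges (a single edge where a_ij = a_ji = -1; a double or triple edge where a_ij * a_ji = 2 or 3), the diagram is a chain of 3 nodes with single edges (A_3). One simple-root ordering that puts it in standard form is (alpha_1, alpha_2, alpha_3). So the algebra is type A_3, i.e. sl(4).

A_3 (sl(4))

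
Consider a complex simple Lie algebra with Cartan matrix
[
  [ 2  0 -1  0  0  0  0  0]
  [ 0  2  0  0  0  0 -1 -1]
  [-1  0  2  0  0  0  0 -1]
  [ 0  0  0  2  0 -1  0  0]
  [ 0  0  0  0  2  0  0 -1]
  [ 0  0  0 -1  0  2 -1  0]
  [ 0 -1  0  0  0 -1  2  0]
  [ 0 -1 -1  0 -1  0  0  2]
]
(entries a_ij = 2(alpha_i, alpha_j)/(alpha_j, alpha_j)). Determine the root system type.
E_8

The matrix has rank 8 with 2's on the diagonal. Reading the off-diagonal entries as Dynkin edges (a single edge where a_ij = a_ji = -1; a double or triple edge where a_ij * a_ji = 2 or 3), the diagram is a chain of 7 nodes with one extra node attached to the third node from one end (E_8). One simple-root ordering that puts it in standard form is (alpha_1, alpha_5, alpha_3, alpha_8, alpha_2, alpha_7, alpha_6, alpha_4). So the algebra is type E_8.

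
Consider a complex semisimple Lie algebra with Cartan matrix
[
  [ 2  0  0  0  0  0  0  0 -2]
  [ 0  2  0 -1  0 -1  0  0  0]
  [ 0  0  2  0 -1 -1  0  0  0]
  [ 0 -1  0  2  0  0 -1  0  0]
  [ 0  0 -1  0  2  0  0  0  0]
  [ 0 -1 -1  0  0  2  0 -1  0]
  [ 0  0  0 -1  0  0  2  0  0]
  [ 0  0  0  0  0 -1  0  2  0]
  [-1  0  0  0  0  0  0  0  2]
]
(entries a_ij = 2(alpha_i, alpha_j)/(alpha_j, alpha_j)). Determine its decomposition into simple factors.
B_2 ⊕ E_7

The diagram associated to this matrix has two connected components: the simple roots {alpha_1, alpha_9} form a chain of 2 nodes with a double edge at one end; the terminal node there is the unique short simple root (B_2), and {alpha_2, alpha_3, alpha_4, alpha_5, alpha_6, alpha_7, alpha_8} form a chain of 6 nodes with one extra node attached to the third node from one end (E_7). A semisimple Lie algebra decomposes uniquely as the direct sum of simple ideals, one per connected component of its Dynkin diagram, so g ≅ B_2 ⊕ E_7 (dimension 10 + 133 = 143).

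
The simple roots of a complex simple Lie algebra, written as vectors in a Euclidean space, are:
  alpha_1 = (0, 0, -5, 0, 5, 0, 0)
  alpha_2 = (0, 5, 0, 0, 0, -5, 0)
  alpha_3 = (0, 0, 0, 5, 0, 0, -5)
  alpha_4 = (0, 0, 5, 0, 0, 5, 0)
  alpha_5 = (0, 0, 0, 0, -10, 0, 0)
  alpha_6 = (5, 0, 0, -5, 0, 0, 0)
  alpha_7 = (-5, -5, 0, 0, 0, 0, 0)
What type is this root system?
Compute the Cartan integers a_ij = 2(alpha_i, alpha_j)/(alpha_j, alpha_j); the resulting 7x7 Cartan matrix is
[[2, 0, 0, -1, -1, 0, 0], [0, 2, 0, -1, 0, 0, -1], [0, 0, 2, 0, 0, -1, 0], [-1, -1, 0, 2, 0, 0, 0], [-2, 0, 0, 0, 2, 0, 0], [0, 0, -1, 0, 0, 2, -1], [0, -1, 0, 0, 0, -1, 2]].
The roots have two lengths (squared-length ratio 2:1); the short ones are alpha_{1,2,3,4,6,7}. The associated Dynkin diagram is a chain of 7 nodes with a double edge at one end; the terminal node there is the unique long simple root (C_7), so the type is C_7 (the algebra sp(14)).

C_7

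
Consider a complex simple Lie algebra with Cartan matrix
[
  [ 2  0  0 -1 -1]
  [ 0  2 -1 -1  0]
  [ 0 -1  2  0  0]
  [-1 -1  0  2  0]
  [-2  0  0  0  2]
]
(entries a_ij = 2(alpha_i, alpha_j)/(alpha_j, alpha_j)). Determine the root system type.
C_5 (sp(10))

The matrix has rank 5 with 2's on the diagonal. Reading the off-diagonal entries as Dynkin edges (a single edge where a_ij = a_ji = -1; a double or triple edge where a_ij * a_ji = 2 or 3), the diagram is a chain of 5 nodes with a double edge at one end; the terminal node there is the unique long simple root (C_5). One simple-root ordering that puts it in standard form is (alpha_3, alpha_2, alpha_4, alpha_1, alpha_5). So the algebra is type C_5, i.e. sp(10).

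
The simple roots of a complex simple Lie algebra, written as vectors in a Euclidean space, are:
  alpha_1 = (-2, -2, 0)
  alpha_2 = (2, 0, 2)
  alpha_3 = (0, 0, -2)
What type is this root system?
B_3 (so(7))

Compute the Cartan integers a_ij = 2(alpha_i, alpha_j)/(alpha_j, alpha_j); the resulting 3x3 Cartan matrix is
[[2, -1, 0], [-1, 2, -2], [0, -1, 2]].
The roots have two lengths (squared-length ratio 2:1); the short ones are alpha_{3}. The associated Dynkin diagram is a chain of 3 nodes with a double edge at one end; the terminal node there is the unique short simple root (B_3), so the type is B_3 (the algebra so(7)).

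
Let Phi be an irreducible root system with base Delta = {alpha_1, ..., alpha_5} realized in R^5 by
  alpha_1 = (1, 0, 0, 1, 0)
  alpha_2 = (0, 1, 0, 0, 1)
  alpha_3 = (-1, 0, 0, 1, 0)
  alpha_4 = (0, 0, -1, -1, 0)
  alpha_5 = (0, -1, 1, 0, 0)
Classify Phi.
type D_5

Compute the Cartan integers a_ij = 2(alpha_i, alpha_j)/(alpha_j, alpha_j); the resulting 5x5 Cartan matrix is
[[2, 0, 0, -1, 0], [0, 2, 0, 0, -1], [0, 0, 2, -1, 0], [-1, 0, -1, 2, -1], [0, -1, 0, -1, 2]].
All simple roots have the same length, so the diagram is simply laced. The associated Dynkin diagram is a chain of 3 nodes with a fork of two nodes at one end (D_5), so the type is D_5 (the algebra so(10)).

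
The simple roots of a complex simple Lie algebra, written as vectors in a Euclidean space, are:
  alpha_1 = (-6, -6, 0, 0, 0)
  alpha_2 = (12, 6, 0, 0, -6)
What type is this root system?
G_2

Compute the Cartan integers a_ij = 2(alpha_i, alpha_j)/(alpha_j, alpha_j); the resulting 2x2 Cartan matrix is
[[2, -1], [-3, 2]].
The roots have two lengths (squared-length ratio 3:1); the short ones are alpha_{1}. The associated Dynkin diagram is two nodes joined by a triple edge (G_2), so the type is G_2.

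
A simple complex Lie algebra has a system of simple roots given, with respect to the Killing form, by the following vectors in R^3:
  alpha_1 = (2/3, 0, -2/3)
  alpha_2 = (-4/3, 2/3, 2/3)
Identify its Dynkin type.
Compute the Cartan integers a_ij = 2(alpha_i, alpha_j)/(alpha_j, alpha_j); the resulting 2x2 Cartan matrix is
[[2, -1], [-3, 2]].
The roots have two lengths (squared-length ratio 3:1); the short ones are alpha_{1}. The associated Dynkin diagram is two nodes joined by a triple edge (G_2), so the type is G_2.

G_2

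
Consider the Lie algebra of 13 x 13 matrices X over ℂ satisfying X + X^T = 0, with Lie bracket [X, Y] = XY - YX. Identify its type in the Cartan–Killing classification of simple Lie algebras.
This is so(13) with 13 odd, which has dimension 13(13-1)/2 = 78 and rank (13-1)/2 = 6. In the classification of classical Lie algebras, the orthogonal algebra so(2n+1) in an odd number of variables has type B_n; here n = 6, so the Dynkin diagram is a chain of 6 nodes with a double edge at one end; the terminal node there is the unique short simple root (B_6). Hence the type is B_6.

B_6 (so(13))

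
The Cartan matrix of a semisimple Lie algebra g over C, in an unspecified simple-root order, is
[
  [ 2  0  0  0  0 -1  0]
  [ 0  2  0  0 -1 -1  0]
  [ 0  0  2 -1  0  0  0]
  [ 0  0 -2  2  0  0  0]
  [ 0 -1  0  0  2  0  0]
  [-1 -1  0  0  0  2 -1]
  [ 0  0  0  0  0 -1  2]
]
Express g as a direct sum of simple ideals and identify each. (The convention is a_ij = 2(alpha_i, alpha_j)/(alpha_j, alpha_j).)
The diagram associated to this matrix has two connected components: the simple roots {alpha_3, alpha_4} form a chain of 2 nodes with a double edge at one end; the terminal node there is the unique short simple root (B_2), and {alpha_1, alpha_2, alpha_5, alpha_6, alpha_7} form a chain of 3 nodes with a fork of two nodes at one end (D_5). A semisimple Lie algebra decomposes uniquely as the direct sum of simple ideals, one per connected component of its Dynkin diagram, so g ≅ B_2 ⊕ D_5 (dimension 10 + 45 = 55).

type B_2 + type D_5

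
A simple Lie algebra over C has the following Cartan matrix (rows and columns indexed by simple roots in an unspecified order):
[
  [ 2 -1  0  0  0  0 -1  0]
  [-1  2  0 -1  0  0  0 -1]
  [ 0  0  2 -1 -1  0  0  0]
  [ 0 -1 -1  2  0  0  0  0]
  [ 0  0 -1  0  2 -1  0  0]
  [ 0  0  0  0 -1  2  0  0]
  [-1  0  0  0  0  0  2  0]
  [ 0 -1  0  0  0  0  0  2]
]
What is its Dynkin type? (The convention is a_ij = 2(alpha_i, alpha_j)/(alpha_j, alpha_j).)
E_8

The matrix has rank 8 with 2's on the diagonal. Reading the off-diagonal entries as Dynkin edges (a single edge where a_ij = a_ji = -1; a double or triple edge where a_ij * a_ji = 2 or 3), the diagram is a chain of 7 nodes with one extra node attached to the third node from one end (E_8). One simple-root ordering that puts it in standard form is (alpha_7, alpha_8, alpha_1, alpha_2, alpha_4, alpha_3, alpha_5, alpha_6). So the algebra is type E_8.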